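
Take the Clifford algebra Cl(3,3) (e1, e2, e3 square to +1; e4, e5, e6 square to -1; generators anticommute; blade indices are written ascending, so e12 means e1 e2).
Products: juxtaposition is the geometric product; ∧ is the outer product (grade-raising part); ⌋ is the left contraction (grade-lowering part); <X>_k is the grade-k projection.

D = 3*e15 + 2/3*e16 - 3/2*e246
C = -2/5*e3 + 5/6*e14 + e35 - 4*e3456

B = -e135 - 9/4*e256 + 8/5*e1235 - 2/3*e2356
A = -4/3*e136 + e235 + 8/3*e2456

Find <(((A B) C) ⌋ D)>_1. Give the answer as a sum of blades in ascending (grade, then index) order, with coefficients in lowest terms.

step 1: -8/5*e1 - 6*e4 - 2/3*e6 + e12 + 16/9*e34 + 9/4*e36 + 4/3*e56 - 8/9*e125 - 32/15*e256 + 3*e1235 + 64/15*e1346 + 8/3*e12346
step 2: -5*e1 - 28/45*e4 + 9/10*e6 + 3*e12 - 568/675*e13 - 256/15*e15 - 5/6*e24 + 44/15*e34 - 112/45*e36 - 97/9*e45 - 175/36*e56 - 58/45*e123 - 142/15*e125 - 8/5*e135 - 509/225*e146 - 128/15*e234 + 4/45*e236 + 20/27*e245 + 26/3*e345 + 114/5*e356 + 29/45*e1235 + 164/15*e1246 - 15/8*e1346 - 142/45*e1456 + 5/2*e2345 + 64/75*e2356 - 32/9*e12346 - 8/9*e12456 + 32/5*e13456 - 4*e123456
step 3: -256/5 + 3/5*e1 - 15*e5 - 25/12*e6 + 27/20*e24 + 14/15*e26
step 4: 3/5*e1 - 15*e5 - 25/12*e6
Answer: 3/5*e1 - 15*e5 - 25/12*e6


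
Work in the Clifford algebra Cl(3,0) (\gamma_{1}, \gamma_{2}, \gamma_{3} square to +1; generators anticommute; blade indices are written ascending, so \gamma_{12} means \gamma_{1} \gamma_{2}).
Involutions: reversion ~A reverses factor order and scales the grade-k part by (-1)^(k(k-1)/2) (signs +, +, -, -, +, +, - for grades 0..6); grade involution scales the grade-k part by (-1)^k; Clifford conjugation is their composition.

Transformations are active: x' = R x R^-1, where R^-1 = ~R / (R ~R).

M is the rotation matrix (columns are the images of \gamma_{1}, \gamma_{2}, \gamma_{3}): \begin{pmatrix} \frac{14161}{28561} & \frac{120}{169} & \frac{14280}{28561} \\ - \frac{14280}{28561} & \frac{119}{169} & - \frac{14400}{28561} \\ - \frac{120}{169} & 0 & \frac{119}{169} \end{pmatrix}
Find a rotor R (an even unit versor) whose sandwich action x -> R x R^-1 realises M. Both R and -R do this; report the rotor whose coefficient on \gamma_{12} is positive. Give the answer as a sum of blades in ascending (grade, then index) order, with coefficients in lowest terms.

Method: write R = a + b12*\gamma_{12} + b13*\gamma_{13} + b23*\gamma_{23} with a^2 + b12^2 + b13^2 + b23^2 = 1 (so R^-1 = ~R). Expanding the columns R e_j ~R gives tr M = 4a^2 - 1 and, from the antisymmetric part, M21 - M12 = -4a*b12, M13 - M31 = 4a*b13, M32 - M23 = -4a*b23.
Here tr M = \frac{54383}{28561}, so a^2 = (1 + tr M)/4 = \frac{20736}{28561} and a = ±\frac{144}{169}. Taking a = \frac{144}{169}: M21 - M12 = -\frac{34560}{28561}, M13 - M31 = \frac{34560}{28561}, M32 - M23 = \frac{14400}{28561}, giving b12 = \frac{60}{169}, b13 = \frac{60}{169}, b23 = -\frac{25}{169}, i.e. R = \frac{144}{169} + \frac{60}{169} \gamma_{12} + \frac{60}{169} \gamma_{13} - \frac{25}{169} \gamma_{23}.
Its \gamma_{12} coefficient is already positive.
Answer: \frac{144}{169} + \frac{60}{169} \gamma_{12} + \frac{60}{169} \gamma_{13} - \frac{25}{169} \gamma_{23}. Sheet selection: the two-to-one cover makes ±R indistinguishable at the matrix level (trace \frac{54383}{28561}), so uniqueness comes from the required sign on \gamma_{12}.


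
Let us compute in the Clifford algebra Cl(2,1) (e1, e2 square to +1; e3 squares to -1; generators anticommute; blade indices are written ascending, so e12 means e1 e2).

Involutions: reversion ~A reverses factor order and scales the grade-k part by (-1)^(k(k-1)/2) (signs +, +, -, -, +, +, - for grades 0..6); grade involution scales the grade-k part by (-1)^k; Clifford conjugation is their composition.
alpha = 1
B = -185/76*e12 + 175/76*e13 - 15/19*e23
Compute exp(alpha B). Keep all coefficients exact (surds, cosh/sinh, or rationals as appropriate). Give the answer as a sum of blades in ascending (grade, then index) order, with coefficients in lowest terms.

B^2 term by term: the squares give (-185/76)^2*(e12)^2 + (175/76)^2*(e13)^2 + (-15/19)^2*(e23)^2 = 34225/5776*(-1) + 30625/5776*(+1) + 225/361*(+1) = 0 (each basis 2-blade squares to minus the product of its generators' squares); cross terms between blades sharing an index anticommute and cancel. So B^2 = 0.
B^2 = 0, and the exponential is exactly linear here: exp(alpha B) = 1 + alpha B (parabolic case).
Answer: 1 - 185/76*e12 + 175/76*e13 - 15/19*e23


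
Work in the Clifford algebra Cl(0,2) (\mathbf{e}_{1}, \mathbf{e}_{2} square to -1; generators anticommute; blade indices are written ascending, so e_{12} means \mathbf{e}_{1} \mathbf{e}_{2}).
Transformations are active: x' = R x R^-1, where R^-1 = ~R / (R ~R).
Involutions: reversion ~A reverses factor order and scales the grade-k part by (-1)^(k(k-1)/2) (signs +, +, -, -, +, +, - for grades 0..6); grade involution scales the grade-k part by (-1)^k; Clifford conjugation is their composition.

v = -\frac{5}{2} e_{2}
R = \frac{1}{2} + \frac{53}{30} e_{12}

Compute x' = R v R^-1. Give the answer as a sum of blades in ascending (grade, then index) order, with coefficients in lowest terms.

~R = \frac{1}{2} - \frac{53}{30} e_{12}, and R ~R = \frac{1517}{450}, so R^-1 = ~R / (\frac{1517}{450}).
R v = \frac{53}{12} e_{1} - \frac{5}{4} e_{2}
Answer: \frac{3975}{3034} e_{1} + \frac{3230}{1517} e_{2}


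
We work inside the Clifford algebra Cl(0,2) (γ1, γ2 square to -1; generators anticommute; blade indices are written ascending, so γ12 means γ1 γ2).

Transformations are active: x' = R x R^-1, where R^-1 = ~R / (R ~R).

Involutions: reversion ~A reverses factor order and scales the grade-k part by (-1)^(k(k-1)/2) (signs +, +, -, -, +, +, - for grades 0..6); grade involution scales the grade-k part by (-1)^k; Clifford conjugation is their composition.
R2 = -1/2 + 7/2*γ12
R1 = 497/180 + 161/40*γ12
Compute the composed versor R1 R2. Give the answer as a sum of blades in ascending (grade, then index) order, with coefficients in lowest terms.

Distribute over the terms of R1 (each basis-blade product reordered to ascending indices, repeated generators contracted through their squares):
(497/180) R2 = -497/360 + 3479/360*γ12
(161/40*γ12) R2 = -1127/80 - 161/80*γ12
Summing the partial products and collecting blades:
Answer: -11137/720 + 5509/720*γ12


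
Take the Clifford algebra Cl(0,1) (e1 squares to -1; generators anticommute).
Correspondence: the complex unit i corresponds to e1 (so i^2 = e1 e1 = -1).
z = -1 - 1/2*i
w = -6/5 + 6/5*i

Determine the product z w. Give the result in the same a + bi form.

In blades: z = -1 - 1/2*e1, w = -6/5 + 6/5*e1.
Distribute z over w term by term (generator squares from the signature, products reordered to ascending indices): (-1)*w = 6/5 - 6/5*e1; (-1/2*e1)*w = 3/5 + 3/5*e1.
Sum: 9/5 - 3/5*e1; translating back through the correspondence:
Answer: 9/5 - 3/5*i


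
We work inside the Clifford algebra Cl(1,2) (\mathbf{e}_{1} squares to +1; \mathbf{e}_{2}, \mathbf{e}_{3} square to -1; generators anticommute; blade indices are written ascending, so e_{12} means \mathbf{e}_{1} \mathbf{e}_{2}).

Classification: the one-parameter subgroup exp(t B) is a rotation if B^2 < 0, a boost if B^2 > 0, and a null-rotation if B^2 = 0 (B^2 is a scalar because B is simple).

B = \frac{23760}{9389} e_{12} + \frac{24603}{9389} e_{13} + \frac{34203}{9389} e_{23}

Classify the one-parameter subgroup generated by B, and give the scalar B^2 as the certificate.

B^2 term by term: the squares give (\frac{23760}{9389})^2*(e_{12})^2 + (\frac{24603}{9389})^2*(e_{13})^2 + (\frac{34203}{9389})^2*(e_{23})^2 = \frac{564537600}{88153321}*(+1) + \frac{605307609}{88153321}*(+1) + \frac{1169845209}{88153321}*(-1) = 0 (each basis 2-blade squares to minus the product of its generators' squares); cross terms between blades sharing an index anticommute and cancel. So B^2 = 0.
Answer: null-rotation, certificate B^2 = 0. The scalar 0 is the complete invariant here: its sign names the subgroup type.


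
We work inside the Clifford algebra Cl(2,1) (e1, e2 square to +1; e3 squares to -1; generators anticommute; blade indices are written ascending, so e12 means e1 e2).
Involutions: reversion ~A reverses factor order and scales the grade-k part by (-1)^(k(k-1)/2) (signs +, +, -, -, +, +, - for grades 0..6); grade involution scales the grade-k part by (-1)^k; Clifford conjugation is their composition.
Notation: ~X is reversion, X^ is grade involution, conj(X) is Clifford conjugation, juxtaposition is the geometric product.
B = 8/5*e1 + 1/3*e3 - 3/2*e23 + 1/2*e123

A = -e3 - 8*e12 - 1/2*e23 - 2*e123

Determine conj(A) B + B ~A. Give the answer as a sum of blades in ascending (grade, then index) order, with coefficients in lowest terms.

first term: -25/12 + 13/4*e1 - 217/15*e2 - 4*e3 + 1/6*e12 - 68/5*e13 - 16/5*e23 + 52/15*e123
second term: 7/12 - 11/4*e1 + 172/15*e2 - 4*e3 - 1/6*e12 + 52/5*e13 + 16/5*e23 + 52/15*e123
Answer: -3/2 + 1/2*e1 - 3*e2 - 8*e3 - 16/5*e13 + 104/15*e123


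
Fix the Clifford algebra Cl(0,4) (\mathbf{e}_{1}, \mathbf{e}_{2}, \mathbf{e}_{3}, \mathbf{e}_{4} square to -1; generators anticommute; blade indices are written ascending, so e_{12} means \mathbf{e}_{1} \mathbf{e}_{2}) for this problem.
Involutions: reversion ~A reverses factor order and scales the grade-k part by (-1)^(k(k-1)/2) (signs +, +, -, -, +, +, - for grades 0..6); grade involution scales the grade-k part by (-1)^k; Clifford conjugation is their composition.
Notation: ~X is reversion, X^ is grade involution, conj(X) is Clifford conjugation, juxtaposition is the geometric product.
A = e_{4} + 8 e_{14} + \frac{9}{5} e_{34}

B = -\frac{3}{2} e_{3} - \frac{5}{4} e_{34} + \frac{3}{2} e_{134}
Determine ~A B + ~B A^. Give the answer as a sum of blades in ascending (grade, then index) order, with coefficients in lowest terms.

first term: -\frac{9}{4} + \frac{27}{10} e_{1} - \frac{53}{4} e_{3} + \frac{27}{10} e_{4} + \frac{17}{2} e_{13} + \frac{3}{2} e_{34} - 12 e_{134}
second term: -\frac{9}{4} + \frac{27}{10} e_{1} - \frac{43}{4} e_{3} + \frac{27}{10} e_{4} - \frac{23}{2} e_{13} + \frac{3}{2} e_{34} + 12 e_{134}
Answer: -\frac{9}{2} + \frac{27}{5} e_{1} - 24 e_{3} + \frac{27}{5} e_{4} - 3 e_{13} + 3 e_{34}


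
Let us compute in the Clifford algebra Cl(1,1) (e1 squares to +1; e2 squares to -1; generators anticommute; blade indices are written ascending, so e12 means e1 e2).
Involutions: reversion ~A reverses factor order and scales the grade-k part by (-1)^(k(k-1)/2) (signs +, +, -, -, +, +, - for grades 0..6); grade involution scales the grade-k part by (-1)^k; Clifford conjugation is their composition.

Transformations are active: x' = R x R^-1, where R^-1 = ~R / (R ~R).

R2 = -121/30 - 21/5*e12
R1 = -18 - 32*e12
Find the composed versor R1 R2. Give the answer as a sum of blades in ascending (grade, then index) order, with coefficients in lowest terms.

Distribute over the terms of R1 (each basis-blade product reordered to ascending indices, repeated generators contracted through their squares):
(-18) R2 = 363/5 + 378/5*e12
(-32*e12) R2 = 672/5 + 1936/15*e12
Summing the partial products and collecting blades:
Answer: 207 + 614/3*e12


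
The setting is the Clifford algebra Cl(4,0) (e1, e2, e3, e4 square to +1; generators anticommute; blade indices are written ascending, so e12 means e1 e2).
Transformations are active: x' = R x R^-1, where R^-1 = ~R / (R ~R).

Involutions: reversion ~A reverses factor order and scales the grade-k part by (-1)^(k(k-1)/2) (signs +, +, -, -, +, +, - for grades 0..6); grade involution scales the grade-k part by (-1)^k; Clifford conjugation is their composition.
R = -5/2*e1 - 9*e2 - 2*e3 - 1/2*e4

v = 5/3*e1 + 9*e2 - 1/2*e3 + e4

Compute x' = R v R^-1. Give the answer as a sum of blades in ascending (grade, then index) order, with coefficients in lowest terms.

~R = -5/2*e1 - 9*e2 - 2*e3 - 1/2*e4, and R ~R = 183/2, so R^-1 = ~R / (183/2).
R v = -254/3 - 15/2*e12 + 55/12*e13 - 5/3*e14 + 45/2*e23 - 9/2*e24 - 9/4*e34
Answer: 1625/549*e1 + 467/61*e2 + 4613/1098*e3 - 41/549*e4


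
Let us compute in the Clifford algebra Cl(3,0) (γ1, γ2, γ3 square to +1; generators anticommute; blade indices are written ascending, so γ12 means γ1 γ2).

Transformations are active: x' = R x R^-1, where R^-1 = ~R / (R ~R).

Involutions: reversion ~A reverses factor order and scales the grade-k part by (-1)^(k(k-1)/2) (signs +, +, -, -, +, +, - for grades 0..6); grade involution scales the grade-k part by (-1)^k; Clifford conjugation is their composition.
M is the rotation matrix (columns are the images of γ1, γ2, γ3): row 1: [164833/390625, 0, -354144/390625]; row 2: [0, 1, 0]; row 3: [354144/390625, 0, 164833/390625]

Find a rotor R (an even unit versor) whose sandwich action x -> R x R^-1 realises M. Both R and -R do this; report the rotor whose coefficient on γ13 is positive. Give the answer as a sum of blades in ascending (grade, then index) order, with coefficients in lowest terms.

Method: write R = a + b12*γ12 + b13*γ13 + b23*γ23 with a^2 + b12^2 + b13^2 + b23^2 = 1 (so R^-1 = ~R). Expanding the columns R e_j ~R gives tr M = 4a^2 - 1 and, from the antisymmetric part, M21 - M12 = -4a*b12, M13 - M31 = 4a*b13, M32 - M23 = -4a*b23.
Here tr M = 720291/390625, so a^2 = (1 + tr M)/4 = 277729/390625 and a = ±527/625. Taking a = 527/625: M21 - M12 = 0, M13 - M31 = -708288/390625, M32 - M23 = 0, giving b12 = 0, b13 = -336/625, b23 = 0, i.e. R = 527/625 - 336/625*γ13.
Its γ13 coefficient is negative, so report the other preimage -R.
Answer: -527/625 + 336/625*γ13. Key observation: the double cover Spin(3) -> SO(3) sends R and -R to the same matrix (trace 720291/390625 here), so the stated sign of the γ13 coefficient is what selects one sheet.


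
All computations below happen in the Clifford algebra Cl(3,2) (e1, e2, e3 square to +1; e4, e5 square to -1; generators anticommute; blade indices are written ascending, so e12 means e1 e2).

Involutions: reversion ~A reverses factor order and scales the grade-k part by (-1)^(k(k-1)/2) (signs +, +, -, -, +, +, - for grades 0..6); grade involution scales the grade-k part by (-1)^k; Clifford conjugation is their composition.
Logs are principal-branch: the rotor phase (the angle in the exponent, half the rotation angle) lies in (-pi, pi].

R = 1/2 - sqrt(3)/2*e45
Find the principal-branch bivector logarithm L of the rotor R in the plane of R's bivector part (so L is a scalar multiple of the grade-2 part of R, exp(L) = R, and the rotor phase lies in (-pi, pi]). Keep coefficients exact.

The scalar part of R is 1/2, so the principal-branch rotor phase is pinned; divide the bivector part by its sine to get the unit plane — L is the phase times that plane.
Concretely: cos(phase) = 1/2 gives phase = ±pi/3, and since phase/sin(phase) is even the sign is immaterial: L = (phase/sin(phase)) * <R>_2 = (2*sqrt(3)*pi/9) * <R>_2.
Answer: -pi/3*e45


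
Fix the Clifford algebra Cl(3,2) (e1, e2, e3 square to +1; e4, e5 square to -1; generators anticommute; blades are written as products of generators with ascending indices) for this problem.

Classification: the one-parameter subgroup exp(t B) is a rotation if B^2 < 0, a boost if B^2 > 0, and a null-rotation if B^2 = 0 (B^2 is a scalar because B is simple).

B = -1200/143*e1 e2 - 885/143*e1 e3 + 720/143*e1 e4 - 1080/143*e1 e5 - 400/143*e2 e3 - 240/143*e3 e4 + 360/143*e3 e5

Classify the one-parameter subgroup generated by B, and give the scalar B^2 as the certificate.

B^2 term by term: the squares give (-1200/143)^2*(e1 e2)^2 + (-885/143)^2*(e1 e3)^2 + (720/143)^2*(e1 e4)^2 + (-1080/143)^2*(e1 e5)^2 + (-400/143)^2*(e2 e3)^2 + (-240/143)^2*(e3 e4)^2 + (360/143)^2*(e3 e5)^2 = 1440000/20449*(-1) + 783225/20449*(-1) + 518400/20449*(+1) + 1166400/20449*(+1) + 160000/20449*(-1) + 57600/20449*(+1) + 129600/20449*(+1) = -25 (each basis 2-blade squares to minus the product of its generators' squares); cross terms between blades sharing an index anticommute and cancel; the commuting (index-disjoint) pairs give grade-4 terms 2*c*c'*(blade product), which cancel blade by blade — e1 e2 e3 e4: 576000/20449 - 576000/20449 = 0; e1 e2 e3 e5: -864000/20449 + 864000/20449 = 0; e1 e3 e4 e5: -518400/20449 + 518400/20449 = 0 — confirming B is simple. So B^2 = -25.
Answer: rotation, certificate B^2 = -25. Note: conjugating B changes its blade decomposition but never the scalar B^2 = -25, whose sign settles the classification.


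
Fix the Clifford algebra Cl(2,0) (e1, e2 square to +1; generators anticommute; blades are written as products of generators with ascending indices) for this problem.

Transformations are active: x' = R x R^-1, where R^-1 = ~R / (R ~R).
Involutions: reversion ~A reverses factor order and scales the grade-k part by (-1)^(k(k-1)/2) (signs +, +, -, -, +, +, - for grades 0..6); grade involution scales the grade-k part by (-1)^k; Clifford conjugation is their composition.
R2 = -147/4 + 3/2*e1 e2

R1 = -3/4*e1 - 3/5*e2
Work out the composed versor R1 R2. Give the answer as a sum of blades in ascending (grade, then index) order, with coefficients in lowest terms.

Distribute over the terms of R1 (each basis-blade product reordered to ascending indices, repeated generators contracted through their squares):
(-3/4*e1) R2 = 441/16*e1 - 9/8*e2
(-3/5*e2) R2 = 9/10*e1 + 441/20*e2
Summing the partial products and collecting blades:
Answer: 2277/80*e1 + 837/40*e2


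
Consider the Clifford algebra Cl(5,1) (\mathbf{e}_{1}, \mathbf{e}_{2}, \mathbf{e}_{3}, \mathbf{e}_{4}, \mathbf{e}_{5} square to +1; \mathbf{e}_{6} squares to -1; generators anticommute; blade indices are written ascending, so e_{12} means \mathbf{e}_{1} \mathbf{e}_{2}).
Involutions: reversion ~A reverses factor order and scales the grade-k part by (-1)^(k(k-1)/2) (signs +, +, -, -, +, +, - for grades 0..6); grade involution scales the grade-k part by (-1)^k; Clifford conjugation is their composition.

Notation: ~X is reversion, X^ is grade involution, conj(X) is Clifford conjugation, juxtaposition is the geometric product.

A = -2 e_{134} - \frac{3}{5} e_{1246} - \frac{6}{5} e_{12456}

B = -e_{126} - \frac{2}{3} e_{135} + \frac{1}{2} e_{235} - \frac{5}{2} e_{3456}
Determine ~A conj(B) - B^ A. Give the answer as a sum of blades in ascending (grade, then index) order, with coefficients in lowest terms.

first term: \frac{3}{5} e_{4} + \frac{38}{15} e_{45} - 3 e_{123} + 5 e_{156} - \frac{3}{2} e_{1235} - e_{1245} + \frac{3}{5} e_{1346} - \frac{6}{5} e_{2346} + \frac{3}{10} e_{13456} + \frac{2}{5} e_{23456}
second term: \frac{3}{5} e_{4} - \frac{38}{15} e_{45} + 3 e_{123} - 5 e_{156} - \frac{3}{2} e_{1235} - e_{1245} + \frac{3}{5} e_{1346} - \frac{6}{5} e_{2346} + \frac{3}{10} e_{13456} + \frac{2}{5} e_{23456}
Answer: \frac{76}{15} e_{45} - 6 e_{123} + 10 e_{156}


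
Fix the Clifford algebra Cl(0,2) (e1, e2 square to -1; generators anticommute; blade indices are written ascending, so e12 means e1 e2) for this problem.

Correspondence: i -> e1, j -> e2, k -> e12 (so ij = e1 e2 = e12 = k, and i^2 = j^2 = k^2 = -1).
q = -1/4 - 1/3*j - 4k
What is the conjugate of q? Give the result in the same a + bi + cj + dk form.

In blades: q = -1/4 - 1/3*e2 - 4*e12.
Conjugation here is Clifford conjugation: the scalar is fixed and the grade-1 and grade-2 blades all flip sign, giving -1/4 + 1/3*e2 + 4*e12; translating back:
Answer: -1/4 + 1/3*j + 4k


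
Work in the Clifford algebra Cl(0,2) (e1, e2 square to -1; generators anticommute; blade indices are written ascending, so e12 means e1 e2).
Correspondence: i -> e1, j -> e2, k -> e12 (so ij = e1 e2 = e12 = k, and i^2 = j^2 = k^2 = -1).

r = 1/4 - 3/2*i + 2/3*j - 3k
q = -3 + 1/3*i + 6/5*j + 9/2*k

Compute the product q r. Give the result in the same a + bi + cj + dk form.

In blades: q = -3 + 1/3*e1 + 6/5*e2 + 9/2*e12, r = 1/4 - 3/2*e1 + 2/3*e2 - 3*e12.
Distribute q over r term by term (generator squares from the signature, products reordered to ascending indices): (-3)*r = -3/4 + 9/2*e1 - 2*e2 + 9*e12; (1/3*e1)*r = 1/2 + 1/12*e1 + e2 + 2/9*e12; (6/5*e2)*r = -4/5 - 18/5*e1 + 3/10*e2 + 9/5*e12; (9/2*e12)*r = 27/2 - 3*e1 - 27/4*e2 + 9/8*e12.
Sum: 249/20 - 121/60*e1 - 149/20*e2 + 4373/360*e12; translating back through the correspondence:
Answer: 249/20 - 121/60*i - 149/20*j + 4373/360*k


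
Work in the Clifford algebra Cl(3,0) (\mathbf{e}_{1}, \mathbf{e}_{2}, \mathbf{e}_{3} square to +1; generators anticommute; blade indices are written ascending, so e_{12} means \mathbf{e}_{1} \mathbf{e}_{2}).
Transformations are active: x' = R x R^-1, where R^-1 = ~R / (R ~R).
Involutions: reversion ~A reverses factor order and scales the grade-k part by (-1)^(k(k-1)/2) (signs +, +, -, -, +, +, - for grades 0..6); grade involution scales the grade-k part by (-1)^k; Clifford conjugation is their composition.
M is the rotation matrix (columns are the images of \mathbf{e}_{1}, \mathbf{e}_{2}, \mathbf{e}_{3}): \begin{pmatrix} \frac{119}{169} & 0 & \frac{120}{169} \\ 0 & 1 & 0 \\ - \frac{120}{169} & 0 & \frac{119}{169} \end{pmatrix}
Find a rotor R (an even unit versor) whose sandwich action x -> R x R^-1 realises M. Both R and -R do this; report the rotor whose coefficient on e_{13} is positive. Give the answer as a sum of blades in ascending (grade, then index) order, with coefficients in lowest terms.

Method: write R = a + b12*e_{12} + b13*e_{13} + b23*e_{23} with a^2 + b12^2 + b13^2 + b23^2 = 1 (so R^-1 = ~R). Expanding the columns R e_j ~R gives tr M = 4a^2 - 1 and, from the antisymmetric part, M21 - M12 = -4a*b12, M13 - M31 = 4a*b13, M32 - M23 = -4a*b23.
Here tr M = \frac{407}{169}, so a^2 = (1 + tr M)/4 = \frac{144}{169} and a = ±\frac{12}{13}. Taking a = \frac{12}{13}: M21 - M12 = 0, M13 - M31 = \frac{240}{169}, M32 - M23 = 0, giving b12 = 0, b13 = \frac{5}{13}, b23 = 0, i.e. R = \frac{12}{13} + \frac{5}{13} e_{13}.
Its e_{13} coefficient is already positive.
Answer: \frac{12}{13} + \frac{5}{13} e_{13}. Why the constraint matters: R and -R act identically through the sandwich — M has trace \frac{407}{169} either way — so only the sign condition on e_{13} picks one of the two preimages.


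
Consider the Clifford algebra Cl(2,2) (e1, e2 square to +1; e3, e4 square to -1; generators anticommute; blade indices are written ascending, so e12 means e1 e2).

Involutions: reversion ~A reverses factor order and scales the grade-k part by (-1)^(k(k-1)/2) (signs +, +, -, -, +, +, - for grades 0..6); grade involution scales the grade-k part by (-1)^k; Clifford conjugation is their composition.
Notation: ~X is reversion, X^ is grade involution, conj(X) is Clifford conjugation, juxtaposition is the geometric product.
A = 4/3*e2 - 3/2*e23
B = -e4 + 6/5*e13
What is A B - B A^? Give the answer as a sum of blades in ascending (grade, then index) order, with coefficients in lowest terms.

first term: 9/5*e12 - 4/3*e24 - 8/5*e123 + 3/2*e234
second term: -9/5*e12 - 4/3*e24 + 8/5*e123 + 3/2*e234
Answer: 18/5*e12 - 16/5*e123


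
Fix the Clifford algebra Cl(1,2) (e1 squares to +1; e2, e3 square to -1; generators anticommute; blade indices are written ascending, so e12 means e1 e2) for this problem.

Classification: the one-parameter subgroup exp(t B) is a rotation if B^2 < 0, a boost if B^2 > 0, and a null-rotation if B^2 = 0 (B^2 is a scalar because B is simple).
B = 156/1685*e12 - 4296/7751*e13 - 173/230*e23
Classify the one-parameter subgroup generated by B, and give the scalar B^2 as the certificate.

B^2 term by term: the squares give (156/1685)^2*(e12)^2 + (-4296/7751)^2*(e13)^2 + (-173/230)^2*(e23)^2 = 24336/2839225*(+1) + 18455616/60078001*(+1) + 29929/52900*(-1) = -1/4 (each basis 2-blade squares to minus the product of its generators' squares); cross terms between blades sharing an index anticommute and cancel. So B^2 = -1/4.
Answer: rotation, certificate B^2 = -1/4. Check the certificate: B^2 = -1/4, and that sign is decisive whatever form B takes.


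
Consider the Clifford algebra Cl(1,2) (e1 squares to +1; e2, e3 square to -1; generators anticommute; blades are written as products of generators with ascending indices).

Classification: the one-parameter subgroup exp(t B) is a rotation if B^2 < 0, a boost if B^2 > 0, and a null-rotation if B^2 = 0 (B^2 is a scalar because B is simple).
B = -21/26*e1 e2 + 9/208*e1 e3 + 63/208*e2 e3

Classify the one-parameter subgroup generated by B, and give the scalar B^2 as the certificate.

B^2 term by term: the squares give (-21/26)^2*(e1 e2)^2 + (9/208)^2*(e1 e3)^2 + (63/208)^2*(e2 e3)^2 = 441/676*(+1) + 81/43264*(+1) + 3969/43264*(-1) = 9/16 (each basis 2-blade squares to minus the product of its generators' squares); cross terms between blades sharing an index anticommute and cancel. So B^2 = 9/16.
Answer: boost, certificate B^2 = 9/16. The invariant at work: B^2 = 9/16 is unchanged by conjugation, hence its sign classifies the subgroup whatever basis B is written in.


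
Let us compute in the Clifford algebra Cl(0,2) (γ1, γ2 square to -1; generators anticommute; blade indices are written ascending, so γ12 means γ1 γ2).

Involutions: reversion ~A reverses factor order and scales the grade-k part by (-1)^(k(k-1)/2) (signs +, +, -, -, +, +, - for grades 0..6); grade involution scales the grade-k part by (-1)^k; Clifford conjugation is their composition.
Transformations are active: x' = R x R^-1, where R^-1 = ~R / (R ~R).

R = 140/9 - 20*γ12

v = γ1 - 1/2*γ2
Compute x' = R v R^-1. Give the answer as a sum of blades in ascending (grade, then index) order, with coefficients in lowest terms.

~R = 140/9 + 20*γ12, and R ~R = 52000/81, so R^-1 = ~R / (52000/81).
R v = 50/9*γ1 - 250/9*γ2
Answer: -19/26*γ1 - 11/13*γ2


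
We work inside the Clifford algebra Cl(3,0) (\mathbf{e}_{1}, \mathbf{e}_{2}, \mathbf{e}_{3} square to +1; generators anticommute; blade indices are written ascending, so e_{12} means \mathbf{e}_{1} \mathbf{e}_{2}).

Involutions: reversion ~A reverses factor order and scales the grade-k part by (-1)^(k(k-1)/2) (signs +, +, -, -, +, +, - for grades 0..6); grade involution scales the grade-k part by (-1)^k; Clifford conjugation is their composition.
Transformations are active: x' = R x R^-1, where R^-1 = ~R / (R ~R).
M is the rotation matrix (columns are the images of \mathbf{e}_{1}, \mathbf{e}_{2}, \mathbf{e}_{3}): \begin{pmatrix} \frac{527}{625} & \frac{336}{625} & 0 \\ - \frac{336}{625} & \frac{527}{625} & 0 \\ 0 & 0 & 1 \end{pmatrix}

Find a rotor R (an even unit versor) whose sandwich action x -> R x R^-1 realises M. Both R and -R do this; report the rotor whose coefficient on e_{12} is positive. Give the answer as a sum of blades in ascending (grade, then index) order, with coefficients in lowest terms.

Method: write R = a + b12*e_{12} + b13*e_{13} + b23*e_{23} with a^2 + b12^2 + b13^2 + b23^2 = 1 (so R^-1 = ~R). Expanding the columns R e_j ~R gives tr M = 4a^2 - 1 and, from the antisymmetric part, M21 - M12 = -4a*b12, M13 - M31 = 4a*b13, M32 - M23 = -4a*b23.
Here tr M = \frac{1679}{625}, so a^2 = (1 + tr M)/4 = \frac{576}{625} and a = ±\frac{24}{25}. Taking a = \frac{24}{25}: M21 - M12 = -\frac{672}{625}, M13 - M31 = 0, M32 - M23 = 0, giving b12 = \frac{7}{25}, b13 = 0, b23 = 0, i.e. R = \frac{24}{25} + \frac{7}{25} e_{12}.
Its e_{12} coefficient is already positive.
Answer: \frac{24}{25} + \frac{7}{25} e_{12}. Key observation: the double cover Spin(3) -> SO(3) sends R and -R to the same matrix (trace \frac{1679}{625} here), so the stated sign of the e_{12} coefficient is what selects one sheet.


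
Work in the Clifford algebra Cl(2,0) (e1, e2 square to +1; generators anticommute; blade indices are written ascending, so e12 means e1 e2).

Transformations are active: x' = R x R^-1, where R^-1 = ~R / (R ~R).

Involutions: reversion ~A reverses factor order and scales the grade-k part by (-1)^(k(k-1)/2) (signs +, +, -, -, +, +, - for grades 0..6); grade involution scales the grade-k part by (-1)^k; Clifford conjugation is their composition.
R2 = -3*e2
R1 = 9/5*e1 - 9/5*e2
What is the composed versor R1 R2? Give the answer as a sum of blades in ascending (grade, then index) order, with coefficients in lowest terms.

Distribute over the terms of R2 (each basis-blade product reordered to ascending indices, repeated generators contracted through their squares):
R1 (-3*e2) = 27/5 - 27/5*e12
Answer: 27/5 - 27/5*e12


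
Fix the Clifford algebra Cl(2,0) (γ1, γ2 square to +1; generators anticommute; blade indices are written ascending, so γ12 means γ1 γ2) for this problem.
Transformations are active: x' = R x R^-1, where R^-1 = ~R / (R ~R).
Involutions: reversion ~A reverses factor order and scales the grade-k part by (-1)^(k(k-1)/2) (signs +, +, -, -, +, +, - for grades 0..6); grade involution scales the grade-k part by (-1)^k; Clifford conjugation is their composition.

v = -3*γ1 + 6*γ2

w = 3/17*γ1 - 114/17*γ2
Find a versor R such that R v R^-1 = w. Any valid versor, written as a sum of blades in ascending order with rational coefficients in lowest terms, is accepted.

R = v + w = -48/17*γ1 - 12/17*γ2 works: the equal norms (45) guarantee its sandwich swaps v into w.
Answer: -48/17*γ1 - 12/17*γ2


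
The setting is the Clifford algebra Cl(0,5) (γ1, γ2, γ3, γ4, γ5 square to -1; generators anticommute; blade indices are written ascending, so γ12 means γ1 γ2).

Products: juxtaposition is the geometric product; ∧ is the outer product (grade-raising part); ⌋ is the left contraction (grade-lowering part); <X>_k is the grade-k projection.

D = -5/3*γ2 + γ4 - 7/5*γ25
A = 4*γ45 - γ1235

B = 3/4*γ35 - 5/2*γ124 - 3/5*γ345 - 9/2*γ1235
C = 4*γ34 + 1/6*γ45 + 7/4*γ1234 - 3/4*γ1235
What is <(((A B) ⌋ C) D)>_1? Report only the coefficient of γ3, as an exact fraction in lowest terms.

step 1: 9/2 + 12/5*γ3 + 3/4*γ12 - 3*γ34 + 3/5*γ124 - 10*γ125 + 5/2*γ345 + 18*γ1234
step 2: 87/2 - 171/20*γ3 - 48/5*γ4 + 21/4*γ12 + 267/16*γ34 + 9/16*γ35 + 3/4*γ45 - 21/5*γ124 + 9/5*γ125 + 63/8*γ1234 - 27/8*γ1235
step 3: 48/5 + 1127/100*γ1 - 145/2*γ2 - 267/16*γ3 + 87/2*γ4 + 3/4*γ5 + 21/5*γ12 + 189/40*γ13 + 7*γ14 + 87/20*γ15 - 1077/80*γ23 - 299/20*γ24 - 609/10*γ25 - 171/20*γ34 - 63/8*γ123 + 21/4*γ124 + 105/8*γ134 - 45/8*γ135 + 147/25*γ145 - 445/16*γ234 - 5163/400*γ235 - 1469/100*γ245 - 9/16*γ345 - 9/5*γ1245 + 441/40*γ1345 - 1869/80*γ2345 + 27/8*γ12345
step 4: 1127/100*γ1 - 145/2*γ2 - 267/16*γ3 + 87/2*γ4 + 3/4*γ5
Answer: -267/16


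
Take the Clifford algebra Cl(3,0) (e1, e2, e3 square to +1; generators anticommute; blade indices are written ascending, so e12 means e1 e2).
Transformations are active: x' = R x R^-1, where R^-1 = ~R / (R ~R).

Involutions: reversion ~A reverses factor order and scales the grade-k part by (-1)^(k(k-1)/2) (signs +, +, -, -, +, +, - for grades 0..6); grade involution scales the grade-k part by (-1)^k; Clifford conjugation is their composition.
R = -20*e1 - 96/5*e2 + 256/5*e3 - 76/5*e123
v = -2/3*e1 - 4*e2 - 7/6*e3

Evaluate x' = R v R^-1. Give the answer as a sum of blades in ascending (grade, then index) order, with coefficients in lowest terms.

~R = -20*e1 - 96/5*e2 + 256/5*e3 + 76/5*e123, and R ~R = 90528/25, so R^-1 = ~R / (90528/25).
R v = 152/5 + 1274/15*e12 - 10/3*e13 + 712/3*e23
Answer: -14102/8487*e1 + 61949/16974*e2 + 11146/8487*e3


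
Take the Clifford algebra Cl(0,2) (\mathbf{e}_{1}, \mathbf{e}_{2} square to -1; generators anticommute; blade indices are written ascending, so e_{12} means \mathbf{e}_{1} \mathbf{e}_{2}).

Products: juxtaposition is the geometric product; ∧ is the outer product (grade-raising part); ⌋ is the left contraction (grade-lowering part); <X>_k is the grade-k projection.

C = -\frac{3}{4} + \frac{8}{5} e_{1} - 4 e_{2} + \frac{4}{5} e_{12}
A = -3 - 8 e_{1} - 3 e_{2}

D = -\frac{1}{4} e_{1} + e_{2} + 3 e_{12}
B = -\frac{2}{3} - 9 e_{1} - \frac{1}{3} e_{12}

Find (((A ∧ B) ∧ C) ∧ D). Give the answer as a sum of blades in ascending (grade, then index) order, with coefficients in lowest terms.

step 1: 2 + \frac{97}{3} e_{1} + 2 e_{2} - 26 e_{12}
step 2: -\frac{3}{2} - \frac{421}{20} e_{1} - \frac{19}{2} e_{2} - \frac{3343}{30} e_{12}
step 3: \frac{3}{8} e_{1} - \frac{3}{2} e_{2} - \frac{1117}{40} e_{12}
Answer: \frac{3}{8} e_{1} - \frac{3}{2} e_{2} - \frac{1117}{40} e_{12}


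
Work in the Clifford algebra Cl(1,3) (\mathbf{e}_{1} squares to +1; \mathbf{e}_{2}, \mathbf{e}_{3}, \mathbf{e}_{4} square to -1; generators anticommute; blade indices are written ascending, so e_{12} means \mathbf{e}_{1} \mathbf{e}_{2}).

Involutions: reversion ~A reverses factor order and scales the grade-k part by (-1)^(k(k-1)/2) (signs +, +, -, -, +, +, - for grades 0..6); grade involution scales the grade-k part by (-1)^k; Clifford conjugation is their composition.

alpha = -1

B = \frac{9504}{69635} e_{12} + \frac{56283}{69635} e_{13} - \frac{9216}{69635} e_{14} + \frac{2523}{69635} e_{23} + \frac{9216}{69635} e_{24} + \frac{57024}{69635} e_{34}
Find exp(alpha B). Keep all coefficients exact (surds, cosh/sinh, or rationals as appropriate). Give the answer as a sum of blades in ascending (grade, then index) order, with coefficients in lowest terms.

B^2 term by term: the squares give (\frac{9504}{69635})^2*(e_{12})^2 + (\frac{56283}{69635})^2*(e_{13})^2 + (-\frac{9216}{69635})^2*(e_{14})^2 + (\frac{2523}{69635})^2*(e_{23})^2 + (\frac{9216}{69635})^2*(e_{24})^2 + (\frac{57024}{69635})^2*(e_{34})^2 = \frac{90326016}{4849033225}*(+1) + \frac{3167776089}{4849033225}*(+1) + \frac{84934656}{4849033225}*(+1) + \frac{6365529}{4849033225}*(-1) + \frac{84934656}{4849033225}*(-1) + \frac{3251736576}{4849033225}*(-1) = 0 (each basis 2-blade squares to minus the product of its generators' squares); cross terms between blades sharing an index anticommute and cancel; the commuting (index-disjoint) pairs give grade-4 terms 2*c*c'*(blade product), which cancel blade by blade — e_{1234}: \frac{1083912192}{4849033225} - \frac{1037408256}{4849033225} - \frac{46503936}{4849033225} = 0 — confirming B is simple. So B^2 = 0.
B^2 = 0, so the series closes: exp(alpha B) = 1 + alpha B (parabolic case).
Answer: 1 - \frac{9504}{69635} e_{12} - \frac{56283}{69635} e_{13} + \frac{9216}{69635} e_{14} - \frac{2523}{69635} e_{23} - \frac{9216}{69635} e_{24} - \frac{57024}{69635} e_{34}


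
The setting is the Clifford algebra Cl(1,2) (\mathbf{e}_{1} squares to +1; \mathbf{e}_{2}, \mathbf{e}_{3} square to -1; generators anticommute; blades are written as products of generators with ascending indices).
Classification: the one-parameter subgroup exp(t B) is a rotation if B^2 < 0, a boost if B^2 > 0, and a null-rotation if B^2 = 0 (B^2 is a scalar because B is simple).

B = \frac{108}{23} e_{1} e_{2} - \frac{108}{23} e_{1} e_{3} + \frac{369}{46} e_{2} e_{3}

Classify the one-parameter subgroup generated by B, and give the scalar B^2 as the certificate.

B^2 term by term: the squares give (\frac{108}{23})^2*(e_{1} e_{2})^2 + (-\frac{108}{23})^2*(e_{1} e_{3})^2 + (\frac{369}{46})^2*(e_{2} e_{3})^2 = \frac{11664}{529}*(+1) + \frac{11664}{529}*(+1) + \frac{136161}{2116}*(-1) = -\frac{81}{4} (each basis 2-blade squares to minus the product of its generators' squares); cross terms between blades sharing an index anticommute and cancel. So B^2 = -\frac{81}{4}.
Answer: rotation, certificate B^2 = -\frac{81}{4}. Because -\frac{81}{4} is invariant under every versor sandwich, the classification follows from its sign alone.


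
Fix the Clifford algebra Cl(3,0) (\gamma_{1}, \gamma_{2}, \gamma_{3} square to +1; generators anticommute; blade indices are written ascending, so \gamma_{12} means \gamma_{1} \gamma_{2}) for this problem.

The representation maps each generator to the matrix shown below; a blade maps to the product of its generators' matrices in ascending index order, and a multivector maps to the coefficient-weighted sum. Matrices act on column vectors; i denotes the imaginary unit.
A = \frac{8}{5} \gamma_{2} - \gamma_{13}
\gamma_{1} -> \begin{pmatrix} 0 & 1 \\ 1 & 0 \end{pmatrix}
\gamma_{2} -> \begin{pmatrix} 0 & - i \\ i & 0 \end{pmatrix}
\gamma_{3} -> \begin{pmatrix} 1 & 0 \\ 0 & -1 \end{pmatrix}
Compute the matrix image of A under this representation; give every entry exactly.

Bivector images (products of the table entries): rho(\gamma_{13}) = rho(\gamma_{1})rho(\gamma_{3}) = \begin{pmatrix} 0 & -1 \\ 1 & 0 \end{pmatrix}.
M = (\frac{8}{5})*rho(\gamma_{2}) + (-1)*rho(\gamma_{13}), summed entrywise:
Answer: \begin{pmatrix} 0 & 1 - \frac{8 i}{5} \\ -1 + \frac{8 i}{5} & 0 \end{pmatrix}


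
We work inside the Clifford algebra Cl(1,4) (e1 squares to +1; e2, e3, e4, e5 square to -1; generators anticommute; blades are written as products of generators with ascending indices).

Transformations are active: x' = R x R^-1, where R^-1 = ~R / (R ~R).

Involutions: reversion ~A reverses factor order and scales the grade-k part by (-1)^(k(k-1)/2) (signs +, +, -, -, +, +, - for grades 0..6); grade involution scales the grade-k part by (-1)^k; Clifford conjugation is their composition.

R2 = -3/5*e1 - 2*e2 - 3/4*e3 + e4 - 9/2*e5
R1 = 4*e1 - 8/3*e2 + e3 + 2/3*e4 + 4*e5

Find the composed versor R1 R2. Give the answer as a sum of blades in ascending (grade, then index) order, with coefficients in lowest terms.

Distribute over the terms of R1 (each basis-blade product reordered to ascending indices, repeated generators contracted through their squares):
(4*e1) R2 = -12/5 - 8*e1 e2 - 3*e1 e3 + 4*e1 e4 - 18*e1 e5
(-8/3*e2) R2 = -16/3 - 8/5*e1 e2 + 2*e2 e3 - 8/3*e2 e4 + 12*e2 e5
(e3) R2 = 3/4 + 3/5*e1 e3 + 2*e2 e3 + e3 e4 - 9/2*e3 e5
(2/3*e4) R2 = -2/3 + 2/5*e1 e4 + 4/3*e2 e4 + 1/2*e3 e4 - 3*e4 e5
(4*e5) R2 = 18 + 12/5*e1 e5 + 8*e2 e5 + 3*e3 e5 - 4*e4 e5
Summing the partial products and collecting blades:
Answer: 207/20 - 48/5*e1 e2 - 12/5*e1 e3 + 22/5*e1 e4 - 78/5*e1 e5 + 4*e2 e3 - 4/3*e2 e4 + 20*e2 e5 + 3/2*e3 e4 - 3/2*e3 e5 - 7*e4 e5


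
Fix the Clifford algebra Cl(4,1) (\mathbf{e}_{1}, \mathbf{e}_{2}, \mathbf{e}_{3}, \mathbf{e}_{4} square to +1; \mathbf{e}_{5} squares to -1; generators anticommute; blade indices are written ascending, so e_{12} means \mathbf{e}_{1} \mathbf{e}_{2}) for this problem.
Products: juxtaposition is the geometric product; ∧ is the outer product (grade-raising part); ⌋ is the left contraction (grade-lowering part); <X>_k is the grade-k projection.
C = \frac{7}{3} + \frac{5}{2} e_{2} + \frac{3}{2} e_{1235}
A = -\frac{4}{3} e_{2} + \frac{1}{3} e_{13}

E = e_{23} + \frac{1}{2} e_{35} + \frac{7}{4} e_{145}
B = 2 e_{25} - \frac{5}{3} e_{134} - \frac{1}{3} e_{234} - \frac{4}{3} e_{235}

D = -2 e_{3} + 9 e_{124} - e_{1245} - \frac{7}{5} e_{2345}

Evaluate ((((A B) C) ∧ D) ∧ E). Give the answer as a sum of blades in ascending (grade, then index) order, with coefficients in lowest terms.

step 1: \frac{5}{9} e_{4} - \frac{8}{3} e_{5} + \frac{4}{9} e_{34} + \frac{16}{9} e_{35} + \frac{1}{9} e_{124} + \frac{4}{9} e_{125} - \frac{20}{9} e_{1234} - \frac{2}{3} e_{1235}
step 2: 1 - \frac{2}{3} e_{3} + \frac{35}{27} e_{4} - \frac{56}{9} e_{5} + \frac{8}{3} e_{12} - \frac{5}{18} e_{14} - \frac{10}{9} e_{15} - \frac{25}{18} e_{24} + \frac{20}{3} e_{25} + \frac{28}{27} e_{34} + \frac{112}{27} e_{35} - \frac{10}{3} e_{45} - 4 e_{123} + \frac{7}{27} e_{124} + \frac{28}{27} e_{125} - \frac{50}{9} e_{134} - \frac{5}{3} e_{135} + \frac{10}{9} e_{234} + \frac{40}{9} e_{235} + \frac{1}{6} e_{345} - \frac{140}{27} e_{1234} - \frac{14}{9} e_{1235} - \frac{2}{3} e_{1245} - \frac{5}{6} e_{12345}
step 3: -2 e_{3} + \frac{70}{27} e_{34} - \frac{112}{9} e_{35} - \frac{16}{3} e_{123} + 9 e_{124} - \frac{5}{9} e_{134} - \frac{20}{9} e_{135} - \frac{25}{9} e_{234} + \frac{40}{3} e_{235} + \frac{20}{3} e_{345} - \frac{148}{27} e_{1234} + \frac{56}{27} e_{1235} + 55 e_{1245} - \frac{7}{5} e_{2345} - \frac{106}{3} e_{12345}
step 4: \frac{7}{2} e_{1345} - \frac{9}{2} e_{12345}
Answer: \frac{7}{2} e_{1345} - \frac{9}{2} e_{12345}


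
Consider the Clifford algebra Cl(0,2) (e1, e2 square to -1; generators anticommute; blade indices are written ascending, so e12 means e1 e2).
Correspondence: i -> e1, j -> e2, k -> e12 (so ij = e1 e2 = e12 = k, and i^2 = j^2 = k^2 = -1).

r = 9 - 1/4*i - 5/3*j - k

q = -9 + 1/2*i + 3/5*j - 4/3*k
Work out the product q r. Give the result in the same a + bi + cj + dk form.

In blades: q = -9 + 1/2*e1 + 3/5*e2 - 4/3*e12, r = 9 - 1/4*e1 - 5/3*e2 - e12.
Distribute q over r term by term (generator squares from the signature, products reordered to ascending indices): (-9)*r = -81 + 9/4*e1 + 15*e2 + 9*e12; (1/2*e1)*r = 1/8 + 9/2*e1 + 1/2*e2 - 5/6*e12; (3/5*e2)*r = 1 - 3/5*e1 + 27/5*e2 + 3/20*e12; (-4/3*e12)*r = -4/3 - 20/9*e1 + 1/3*e2 - 12*e12.
Sum: -1949/24 + 707/180*e1 + 637/30*e2 - 221/60*e12; translating back through the correspondence:
Answer: -1949/24 + 707/180*i + 637/30*j - 221/60*k
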